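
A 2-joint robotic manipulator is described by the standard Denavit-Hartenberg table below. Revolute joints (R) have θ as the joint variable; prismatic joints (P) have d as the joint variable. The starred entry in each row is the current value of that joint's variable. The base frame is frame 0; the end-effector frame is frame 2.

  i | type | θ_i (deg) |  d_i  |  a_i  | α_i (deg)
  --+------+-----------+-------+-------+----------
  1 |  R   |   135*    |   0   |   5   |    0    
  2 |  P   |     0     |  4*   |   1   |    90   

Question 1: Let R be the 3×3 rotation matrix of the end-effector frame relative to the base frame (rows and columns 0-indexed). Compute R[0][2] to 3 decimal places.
End-effector z-axis (col 2 of R) = (0.7071,0.7071,0.0000)
R[0][2] = 0.7071

0.707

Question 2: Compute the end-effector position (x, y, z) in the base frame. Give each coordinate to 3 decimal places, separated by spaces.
after link 1: o_1 = (-3.5355, 3.5355, 0.0000)
after link 2: o_2 = (-4.2426, 4.2426, 4.0000)

-4.243 4.243 4.000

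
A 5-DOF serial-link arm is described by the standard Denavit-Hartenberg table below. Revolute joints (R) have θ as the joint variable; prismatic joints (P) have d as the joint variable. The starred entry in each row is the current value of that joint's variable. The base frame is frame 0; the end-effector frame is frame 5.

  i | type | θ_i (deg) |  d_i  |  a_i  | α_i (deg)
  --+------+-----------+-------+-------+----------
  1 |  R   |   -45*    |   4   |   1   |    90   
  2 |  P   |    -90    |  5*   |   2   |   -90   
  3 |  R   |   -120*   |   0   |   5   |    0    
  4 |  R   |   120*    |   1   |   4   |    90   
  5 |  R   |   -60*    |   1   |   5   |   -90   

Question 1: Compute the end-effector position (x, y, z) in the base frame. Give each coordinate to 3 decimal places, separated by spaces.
-8.952 -5.657 -2.000

after link 1: o_1 = (0.7071, -0.7071, 4.0000)
after link 2: o_2 = (-2.8284, -4.2426, 2.0000)
after link 3: o_3 = (-5.8903, -7.3045, 4.5000)
after link 4: o_4 = (-5.1832, -8.0116, 0.5000)
after link 5: o_5 = (-8.9522, -5.6569, -2.0000)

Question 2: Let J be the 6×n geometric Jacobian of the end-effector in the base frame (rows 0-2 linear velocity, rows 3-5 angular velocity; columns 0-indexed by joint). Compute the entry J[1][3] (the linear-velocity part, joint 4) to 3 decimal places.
axis z_3 = (0.7071,-0.7071,0.0000); lever o_n−o_3 = (-3.0619,1.6476,-6.5000)
cross product → J_v[:, 3] = (4.5962,4.5962,-1.0000)
J_ω[:, 3] = z_3
entry J[1][3] = 4.5962

4.596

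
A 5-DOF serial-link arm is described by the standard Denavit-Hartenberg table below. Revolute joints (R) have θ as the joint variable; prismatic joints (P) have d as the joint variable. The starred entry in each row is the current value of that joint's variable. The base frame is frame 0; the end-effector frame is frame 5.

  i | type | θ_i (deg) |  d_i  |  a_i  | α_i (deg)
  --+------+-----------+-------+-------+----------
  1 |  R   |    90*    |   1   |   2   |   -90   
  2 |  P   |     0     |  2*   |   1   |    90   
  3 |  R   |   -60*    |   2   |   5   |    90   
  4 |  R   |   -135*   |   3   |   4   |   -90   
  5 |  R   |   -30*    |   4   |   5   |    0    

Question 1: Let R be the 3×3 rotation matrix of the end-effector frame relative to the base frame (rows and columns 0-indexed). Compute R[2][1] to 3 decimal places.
-0.354

End-effector y-axis (col 1 of R) = (-0.7392,0.5732,-0.3536)
R[2][1] = -0.3536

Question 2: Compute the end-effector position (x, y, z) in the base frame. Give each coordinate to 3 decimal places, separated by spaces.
after link 1: o_1 = (0.0000, 2.0000, 1.0000)
after link 2: o_2 = (-2.0000, 3.0000, 1.0000)
after link 3: o_3 = (2.3301, 5.5000, 3.0000)
after link 4: o_4 = (1.3806, 1.4877, 0.1716)
after link 5: o_5 = (2.4285, -0.7941, -5.7187)

2.428 -0.794 -5.719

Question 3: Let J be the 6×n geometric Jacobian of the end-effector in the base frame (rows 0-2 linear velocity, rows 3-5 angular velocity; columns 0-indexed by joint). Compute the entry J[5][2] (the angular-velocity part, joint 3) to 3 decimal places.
1.000

axis z_2 = (0.0000,0.0000,1.0000); lever o_n−o_2 = (4.4285,-3.7941,-6.7187)
cross product → J_v[:, 2] = (3.7941,4.4285,-0.0000)
J_ω[:, 2] = z_2
entry J[5][2] = 1.0000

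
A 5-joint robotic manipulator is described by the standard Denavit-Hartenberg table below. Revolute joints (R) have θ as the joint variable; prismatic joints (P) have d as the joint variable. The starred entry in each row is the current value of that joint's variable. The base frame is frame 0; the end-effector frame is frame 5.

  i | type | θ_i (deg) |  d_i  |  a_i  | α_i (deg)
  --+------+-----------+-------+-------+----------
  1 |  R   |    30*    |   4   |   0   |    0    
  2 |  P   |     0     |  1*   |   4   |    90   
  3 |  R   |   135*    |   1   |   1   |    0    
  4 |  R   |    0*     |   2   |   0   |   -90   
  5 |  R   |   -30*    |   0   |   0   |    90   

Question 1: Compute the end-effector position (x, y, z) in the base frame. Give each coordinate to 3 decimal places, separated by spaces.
4.352 -0.952 5.707

after link 1: o_1 = (0.0000, 0.0000, 4.0000)
after link 2: o_2 = (3.4641, 2.0000, 5.0000)
after link 3: o_3 = (3.3517, 0.7804, 5.7071)
after link 4: o_4 = (4.3517, -0.9516, 5.7071)
after link 5: o_5 = (4.3517, -0.9516, 5.7071)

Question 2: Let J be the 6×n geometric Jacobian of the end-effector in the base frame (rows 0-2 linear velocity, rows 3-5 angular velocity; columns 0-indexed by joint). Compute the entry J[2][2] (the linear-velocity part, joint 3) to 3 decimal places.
-0.707

axis z_2 = (0.5000,-0.8660,0.0000); lever o_n−o_2 = (0.8876,-2.9516,0.7071)
cross product → J_v[:, 2] = (-0.6124,-0.3536,-0.7071)
J_ω[:, 2] = z_2
entry J[2][2] = -0.7071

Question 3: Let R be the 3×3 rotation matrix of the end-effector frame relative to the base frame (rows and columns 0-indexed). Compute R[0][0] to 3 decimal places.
End-effector x-axis (col 0 of R) = (-0.2803,-0.7392,0.6124)
R[0][0] = -0.2803

-0.280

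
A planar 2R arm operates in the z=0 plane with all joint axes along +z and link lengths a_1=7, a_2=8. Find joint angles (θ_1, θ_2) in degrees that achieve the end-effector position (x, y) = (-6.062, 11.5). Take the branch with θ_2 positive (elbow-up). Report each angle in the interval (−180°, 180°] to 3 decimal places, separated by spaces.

cos θ_2 = (168.9978−7²−8²)/(2·7·8) = 0.5000; θ_2 = 60.0013° (elbow-up)
β = atan2(11.5000,-6.0620) = 117.7951°; ψ = atan2(6.9283,10.9998) = 32.2049°
θ_1 = β − ψ = 85.5902°

85.590 60.001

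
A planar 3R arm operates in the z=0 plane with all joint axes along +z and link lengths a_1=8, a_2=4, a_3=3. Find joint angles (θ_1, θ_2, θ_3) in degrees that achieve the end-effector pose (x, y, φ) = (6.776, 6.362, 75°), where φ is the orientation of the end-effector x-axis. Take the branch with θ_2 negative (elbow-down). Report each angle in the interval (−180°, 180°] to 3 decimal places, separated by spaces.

60.003 -120.005 135.002

wrist centre = target − a_3·(cos φ, sin φ) = (5.9995, 3.4642)
cos θ_2 = (47.9954−8²−4²)/(2·8·4) = -0.5001; θ_2 = -120.0048° (elbow-down)
β = atan2(3.4642,5.9995) = 30.0028°; ψ = atan2(-3.4639,5.9997) = -30.0000°
θ_1 = β − ψ = 60.0028°
θ_3 = φ − θ_1 − θ_2 = 135.0020° (wrapped to (-180°,180°])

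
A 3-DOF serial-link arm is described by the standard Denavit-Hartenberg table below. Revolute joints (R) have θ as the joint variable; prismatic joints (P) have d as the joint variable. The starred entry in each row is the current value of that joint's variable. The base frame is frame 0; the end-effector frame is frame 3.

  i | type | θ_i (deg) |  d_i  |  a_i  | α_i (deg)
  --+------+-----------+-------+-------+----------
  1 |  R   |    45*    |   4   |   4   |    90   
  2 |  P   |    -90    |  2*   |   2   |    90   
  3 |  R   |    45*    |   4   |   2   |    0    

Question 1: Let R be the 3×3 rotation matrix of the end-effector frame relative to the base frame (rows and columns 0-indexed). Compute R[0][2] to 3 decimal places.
End-effector z-axis (col 2 of R) = (-0.7071,-0.7071,-0.0000)
R[0][2] = -0.7071

-0.707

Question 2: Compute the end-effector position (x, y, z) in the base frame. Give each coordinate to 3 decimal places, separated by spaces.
2.414 -2.414 0.586

after link 1: o_1 = (2.8284, 2.8284, 4.0000)
after link 2: o_2 = (4.2426, 1.4142, 2.0000)
after link 3: o_3 = (2.4142, -2.4142, 0.5858)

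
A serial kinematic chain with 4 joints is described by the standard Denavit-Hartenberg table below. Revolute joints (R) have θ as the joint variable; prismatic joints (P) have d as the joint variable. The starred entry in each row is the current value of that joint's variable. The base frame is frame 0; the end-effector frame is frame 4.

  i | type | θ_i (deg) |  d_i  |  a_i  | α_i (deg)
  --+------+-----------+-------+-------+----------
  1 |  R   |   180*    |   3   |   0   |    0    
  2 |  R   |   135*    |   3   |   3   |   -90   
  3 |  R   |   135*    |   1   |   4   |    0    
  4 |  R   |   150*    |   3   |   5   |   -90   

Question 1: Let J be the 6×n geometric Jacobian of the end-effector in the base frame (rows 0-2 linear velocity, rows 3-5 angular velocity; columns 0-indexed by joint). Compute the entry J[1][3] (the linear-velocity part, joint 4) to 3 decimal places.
axis z_3 = (0.7071,0.7071,0.0000); lever o_n−o_3 = (3.0364,1.2063,4.8296)
cross product → J_v[:, 3] = (3.4151,-3.4151,-1.2941)
J_ω[:, 3] = z_3
entry J[1][3] = -3.4151

-3.415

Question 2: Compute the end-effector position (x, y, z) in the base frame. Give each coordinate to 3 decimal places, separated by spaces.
3.865 1.792 8.001

after link 1: o_1 = (0.0000, 0.0000, 3.0000)
after link 2: o_2 = (2.1213, -2.1213, 6.0000)
after link 3: o_3 = (0.8284, 0.5858, 3.1716)
after link 4: o_4 = (3.8648, 1.7920, 8.0012)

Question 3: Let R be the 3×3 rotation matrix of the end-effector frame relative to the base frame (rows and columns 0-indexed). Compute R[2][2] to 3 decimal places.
-0.259

End-effector z-axis (col 2 of R) = (0.6830,-0.6830,-0.2588)
R[2][2] = -0.2588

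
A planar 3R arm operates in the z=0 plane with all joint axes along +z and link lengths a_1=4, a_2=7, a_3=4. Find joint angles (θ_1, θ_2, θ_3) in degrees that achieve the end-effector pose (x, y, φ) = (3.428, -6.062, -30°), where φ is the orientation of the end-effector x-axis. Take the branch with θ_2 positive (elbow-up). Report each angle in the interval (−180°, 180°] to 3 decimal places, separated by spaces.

wrist centre = target − a_3·(cos φ, sin φ) = (-0.0361, -4.0620)
cos θ_2 = (16.5011−4²−7²)/(2·4·7) = -0.8661; θ_2 = 150.0029° (elbow-up)
β = atan2(-4.0620,-0.0361) = -90.5092°; ψ = atan2(3.4997,-2.0624) = 120.5107°
θ_1 = β − ψ = -211.0199°
θ_3 = φ − θ_1 − θ_2 = 31.0170° (wrapped to (-180°,180°])

148.980 150.003 31.017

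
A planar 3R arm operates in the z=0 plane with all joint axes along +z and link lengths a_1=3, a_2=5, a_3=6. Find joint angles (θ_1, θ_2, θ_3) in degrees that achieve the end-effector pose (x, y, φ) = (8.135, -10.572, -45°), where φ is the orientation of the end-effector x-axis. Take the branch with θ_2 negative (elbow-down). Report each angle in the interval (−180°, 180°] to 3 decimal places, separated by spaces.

wrist centre = target − a_3·(cos φ, sin φ) = (3.8924, -6.3294)
cos θ_2 = (55.2113−3²−5²)/(2·3·5) = 0.7070; θ_2 = -45.0053° (elbow-down)
β = atan2(-6.3294,3.8924) = -58.4098°; ψ = atan2(-3.5359,6.5352) = -28.4155°
θ_1 = β − ψ = -29.9943°
θ_3 = φ − θ_1 − θ_2 = 29.9995° (wrapped to (-180°,180°])

-29.994 -45.005 30.000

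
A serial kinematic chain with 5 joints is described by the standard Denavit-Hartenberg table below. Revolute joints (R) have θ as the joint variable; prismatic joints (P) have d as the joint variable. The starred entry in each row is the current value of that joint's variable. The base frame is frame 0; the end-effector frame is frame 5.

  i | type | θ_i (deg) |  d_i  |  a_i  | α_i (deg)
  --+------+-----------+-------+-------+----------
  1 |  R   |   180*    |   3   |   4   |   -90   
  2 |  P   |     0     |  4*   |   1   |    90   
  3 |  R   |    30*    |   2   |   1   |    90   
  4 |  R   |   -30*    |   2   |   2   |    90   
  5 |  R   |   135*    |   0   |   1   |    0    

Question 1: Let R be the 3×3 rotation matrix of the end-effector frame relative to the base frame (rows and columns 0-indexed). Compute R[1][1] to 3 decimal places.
-0.306

End-effector y-axis (col 1 of R) = (0.8839,-0.3062,0.3536)
R[1][1] = -0.3062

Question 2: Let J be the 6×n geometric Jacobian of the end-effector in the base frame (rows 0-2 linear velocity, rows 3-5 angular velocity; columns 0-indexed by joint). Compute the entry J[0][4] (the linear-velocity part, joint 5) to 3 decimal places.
0.884

axis z_4 = (0.4330,0.2500,-0.8660); lever o_n−o_4 = (0.1768,0.9186,0.3536)
cross product → J_v[:, 4] = (0.8839,-0.3062,0.3536)
J_ω[:, 4] = z_4
entry J[0][4] = 0.8839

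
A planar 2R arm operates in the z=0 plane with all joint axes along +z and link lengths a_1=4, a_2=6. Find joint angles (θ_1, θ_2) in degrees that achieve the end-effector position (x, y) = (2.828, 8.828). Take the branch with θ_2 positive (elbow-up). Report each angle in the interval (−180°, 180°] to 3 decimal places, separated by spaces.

44.991 45.017

cos θ_2 = (85.9312−4²−6²)/(2·4·6) = 0.7069; θ_2 = 45.0168° (elbow-up)
β = atan2(8.8280,2.8280) = 72.2374°; ψ = atan2(4.2439,8.2414) = 27.2461°
θ_1 = β − ψ = 44.9913°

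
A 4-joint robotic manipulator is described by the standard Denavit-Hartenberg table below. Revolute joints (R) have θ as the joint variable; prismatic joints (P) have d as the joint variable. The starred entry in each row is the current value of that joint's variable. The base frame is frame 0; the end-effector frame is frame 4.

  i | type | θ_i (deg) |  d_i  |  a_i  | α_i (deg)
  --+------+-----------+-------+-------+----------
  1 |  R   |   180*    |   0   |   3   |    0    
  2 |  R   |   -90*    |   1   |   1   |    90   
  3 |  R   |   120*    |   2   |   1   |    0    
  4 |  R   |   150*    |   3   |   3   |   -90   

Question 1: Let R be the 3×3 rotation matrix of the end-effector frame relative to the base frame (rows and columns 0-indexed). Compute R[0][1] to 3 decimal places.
End-effector y-axis (col 1 of R) = (-1.0000,0.0000,-0.0000)
R[0][1] = -1.0000

-1.000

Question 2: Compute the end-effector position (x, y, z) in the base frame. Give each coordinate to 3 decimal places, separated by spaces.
after link 1: o_1 = (-3.0000, 0.0000, 0.0000)
after link 2: o_2 = (-3.0000, 1.0000, 1.0000)
after link 3: o_3 = (-1.0000, 0.5000, 1.8660)
after link 4: o_4 = (2.0000, 0.5000, -1.1340)

2.000 0.500 -1.134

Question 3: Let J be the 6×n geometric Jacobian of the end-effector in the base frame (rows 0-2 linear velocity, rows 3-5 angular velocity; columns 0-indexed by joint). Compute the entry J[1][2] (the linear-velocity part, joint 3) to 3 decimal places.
2.134

axis z_2 = (1.0000,-0.0000,0.0000); lever o_n−o_2 = (5.0000,-0.5000,-2.1340)
cross product → J_v[:, 2] = (0.0000,2.1340,-0.5000)
J_ω[:, 2] = z_2
entry J[1][2] = 2.1340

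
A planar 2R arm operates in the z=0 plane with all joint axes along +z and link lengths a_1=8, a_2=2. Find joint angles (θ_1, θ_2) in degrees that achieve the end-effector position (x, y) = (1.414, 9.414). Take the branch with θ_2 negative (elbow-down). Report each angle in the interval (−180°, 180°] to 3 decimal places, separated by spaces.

90.003 -45.012

cos θ_2 = (90.6228−8²−2²)/(2·8·2) = 0.7070; θ_2 = -45.0117° (elbow-down)
β = atan2(9.4140,1.4140) = 81.4579°; ψ = atan2(-1.4145,9.4139) = -8.5451°
θ_1 = β − ψ = 90.0031°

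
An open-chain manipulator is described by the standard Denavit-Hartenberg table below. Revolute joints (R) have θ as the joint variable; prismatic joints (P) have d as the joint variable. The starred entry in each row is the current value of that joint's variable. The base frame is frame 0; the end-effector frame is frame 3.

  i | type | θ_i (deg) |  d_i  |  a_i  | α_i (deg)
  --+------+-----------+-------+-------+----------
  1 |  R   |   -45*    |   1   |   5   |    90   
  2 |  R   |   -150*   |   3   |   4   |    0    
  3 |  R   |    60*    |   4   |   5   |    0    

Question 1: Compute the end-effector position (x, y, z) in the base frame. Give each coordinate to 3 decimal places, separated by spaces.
after link 1: o_1 = (3.5355, -3.5355, 1.0000)
after link 2: o_2 = (-1.0353, -3.2074, -1.0000)
after link 3: o_3 = (-3.8637, -6.0358, -6.0000)

-3.864 -6.036 -6.000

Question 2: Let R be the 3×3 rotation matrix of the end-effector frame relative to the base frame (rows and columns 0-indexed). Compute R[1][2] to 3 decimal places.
End-effector z-axis (col 2 of R) = (-0.7071,-0.7071,0.0000)
R[1][2] = -0.7071

-0.707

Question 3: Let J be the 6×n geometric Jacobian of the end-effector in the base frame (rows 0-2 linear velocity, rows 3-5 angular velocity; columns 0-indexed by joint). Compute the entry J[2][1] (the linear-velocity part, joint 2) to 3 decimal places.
-3.464

axis z_1 = (-0.7071,-0.7071,0.0000); lever o_n−o_1 = (-7.3992,-2.5003,-7.0000)
cross product → J_v[:, 1] = (4.9497,-4.9497,-3.4641)
J_ω[:, 1] = z_1
entry J[2][1] = -3.4641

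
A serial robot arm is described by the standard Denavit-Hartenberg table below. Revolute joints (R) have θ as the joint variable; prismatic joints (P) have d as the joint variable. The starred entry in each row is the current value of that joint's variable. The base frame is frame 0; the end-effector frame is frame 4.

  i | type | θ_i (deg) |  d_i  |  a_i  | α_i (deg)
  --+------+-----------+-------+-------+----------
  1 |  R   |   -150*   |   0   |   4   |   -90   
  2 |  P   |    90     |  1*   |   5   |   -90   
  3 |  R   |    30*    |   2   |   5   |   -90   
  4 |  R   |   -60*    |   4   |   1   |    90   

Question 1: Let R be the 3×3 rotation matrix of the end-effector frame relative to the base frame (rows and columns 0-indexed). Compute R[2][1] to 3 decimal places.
End-effector y-axis (col 1 of R) = (-0.4330,0.7500,0.5000)
R[2][1] = 0.5000

0.500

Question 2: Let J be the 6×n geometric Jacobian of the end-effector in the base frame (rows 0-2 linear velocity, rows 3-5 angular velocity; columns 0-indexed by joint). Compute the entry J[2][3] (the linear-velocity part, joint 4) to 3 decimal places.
-0.750

axis z_3 = (-0.4330,0.7500,0.5000); lever o_n−o_3 = (-1.1071,3.6495,1.5670)
cross product → J_v[:, 3] = (-0.6495,0.1250,-0.7500)
J_ω[:, 3] = z_3
entry J[2][3] = -0.7500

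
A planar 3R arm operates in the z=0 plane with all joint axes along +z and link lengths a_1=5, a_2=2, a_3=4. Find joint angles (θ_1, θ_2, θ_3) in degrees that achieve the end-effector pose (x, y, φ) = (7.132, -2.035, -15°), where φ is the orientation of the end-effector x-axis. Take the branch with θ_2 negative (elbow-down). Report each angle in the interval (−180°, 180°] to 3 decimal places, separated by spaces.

wrist centre = target − a_3·(cos φ, sin φ) = (3.2683, -0.9997)
cos θ_2 = (11.6812−5²−2²)/(2·5·2) = -0.8659; θ_2 = -149.9902° (elbow-down)
β = atan2(-0.9997,3.2683) = -17.0081°; ψ = atan2(-1.0003,3.2681) = -17.0182°
θ_1 = β − ψ = 0.0101°
θ_3 = φ − θ_1 − θ_2 = 134.9801° (wrapped to (-180°,180°])

0.010 -149.990 134.980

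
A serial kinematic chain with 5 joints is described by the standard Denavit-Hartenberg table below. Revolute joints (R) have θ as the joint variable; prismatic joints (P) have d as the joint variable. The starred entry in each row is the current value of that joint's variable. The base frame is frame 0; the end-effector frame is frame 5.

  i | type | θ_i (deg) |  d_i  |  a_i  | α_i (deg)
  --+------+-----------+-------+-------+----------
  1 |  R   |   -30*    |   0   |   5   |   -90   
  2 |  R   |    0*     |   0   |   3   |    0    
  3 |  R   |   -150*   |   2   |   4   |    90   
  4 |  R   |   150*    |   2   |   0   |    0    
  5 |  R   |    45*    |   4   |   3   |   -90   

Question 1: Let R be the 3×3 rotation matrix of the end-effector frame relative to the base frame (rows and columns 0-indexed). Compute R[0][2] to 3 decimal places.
-0.677

End-effector z-axis (col 2 of R) = (-0.6771,-0.7244,0.1294)
R[0][2] = -0.6771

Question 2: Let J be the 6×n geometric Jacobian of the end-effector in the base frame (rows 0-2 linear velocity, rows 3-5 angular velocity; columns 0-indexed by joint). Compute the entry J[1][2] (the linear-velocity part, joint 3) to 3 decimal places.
axis z_2 = (0.5000,0.8660,0.0000); lever o_n−o_2 = (-2.8130,3.0369,-4.6450)
cross product → J_v[:, 2] = (-4.0227,2.3225,3.9546)
J_ω[:, 2] = z_2
entry J[1][2] = 2.3225

2.323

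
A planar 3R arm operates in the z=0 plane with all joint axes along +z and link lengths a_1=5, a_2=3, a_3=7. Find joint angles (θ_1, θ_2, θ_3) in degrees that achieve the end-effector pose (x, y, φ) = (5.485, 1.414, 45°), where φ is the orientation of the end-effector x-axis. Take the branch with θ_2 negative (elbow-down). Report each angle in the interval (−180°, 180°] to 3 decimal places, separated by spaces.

wrist centre = target − a_3·(cos φ, sin φ) = (0.5353, -3.5357)
cos θ_2 = (12.7880−5²−3²)/(2·5·3) = -0.7071; θ_2 = -134.9967° (elbow-down)
β = atan2(-3.5357,0.5353) = -81.3917°; ψ = atan2(-2.1214,2.8788) = -36.3872°
θ_1 = β − ψ = -45.0046°
θ_3 = φ − θ_1 − θ_2 = -134.9987° (wrapped to (-180°,180°])

-45.005 -134.997 -134.999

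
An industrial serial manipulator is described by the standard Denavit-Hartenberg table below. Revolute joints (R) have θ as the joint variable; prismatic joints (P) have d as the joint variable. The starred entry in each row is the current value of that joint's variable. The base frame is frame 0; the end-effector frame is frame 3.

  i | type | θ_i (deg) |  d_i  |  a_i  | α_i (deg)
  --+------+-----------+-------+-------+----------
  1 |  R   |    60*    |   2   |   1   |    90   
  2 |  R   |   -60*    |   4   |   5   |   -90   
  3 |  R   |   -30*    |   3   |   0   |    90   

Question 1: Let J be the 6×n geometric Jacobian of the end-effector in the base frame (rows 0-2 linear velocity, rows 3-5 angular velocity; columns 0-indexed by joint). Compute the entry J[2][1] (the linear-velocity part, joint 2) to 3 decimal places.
5.098

axis z_1 = (0.8660,-0.5000,0.0000); lever o_n−o_1 = (6.0131,2.4151,-2.8301)
cross product → J_v[:, 1] = (1.4151,2.4510,5.0981)
J_ω[:, 1] = z_1
entry J[2][1] = 5.0981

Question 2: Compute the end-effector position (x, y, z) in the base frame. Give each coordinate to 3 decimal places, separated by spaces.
after link 1: o_1 = (0.5000, 0.8660, 2.0000)
after link 2: o_2 = (5.2141, 1.0311, -2.3301)
after link 3: o_3 = (6.5131, 3.2811, -0.8301)

6.513 3.281 -0.830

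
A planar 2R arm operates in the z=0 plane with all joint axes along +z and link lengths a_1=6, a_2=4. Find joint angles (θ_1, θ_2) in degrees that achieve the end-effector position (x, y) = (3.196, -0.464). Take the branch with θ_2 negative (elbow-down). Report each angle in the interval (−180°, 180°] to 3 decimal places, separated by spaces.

30.000 -150.003

cos θ_2 = (10.4297−6²−4²)/(2·6·4) = -0.8660; θ_2 = -150.0026° (elbow-down)
β = atan2(-0.4640,3.1960) = -8.2606°; ψ = atan2(-1.9998,2.5358) = -38.2608°
θ_1 = β − ψ = 30.0002°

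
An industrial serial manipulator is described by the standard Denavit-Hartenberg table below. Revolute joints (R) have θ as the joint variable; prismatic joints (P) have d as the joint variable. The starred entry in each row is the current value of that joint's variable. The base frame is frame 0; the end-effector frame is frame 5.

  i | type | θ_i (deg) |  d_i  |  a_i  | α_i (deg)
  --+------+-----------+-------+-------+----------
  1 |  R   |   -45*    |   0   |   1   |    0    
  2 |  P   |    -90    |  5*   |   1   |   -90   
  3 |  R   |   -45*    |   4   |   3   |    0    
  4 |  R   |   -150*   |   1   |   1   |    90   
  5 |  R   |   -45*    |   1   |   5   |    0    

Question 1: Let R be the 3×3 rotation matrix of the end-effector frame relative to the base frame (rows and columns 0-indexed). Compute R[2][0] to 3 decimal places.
End-effector x-axis (col 0 of R) = (-0.0170,0.9830,-0.1830)
R[2][0] = -0.1830

-0.183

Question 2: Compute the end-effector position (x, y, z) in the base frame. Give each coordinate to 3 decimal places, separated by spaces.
2.450 -1.035 4.982

after link 1: o_1 = (0.7071, -0.7071, 0.0000)
after link 2: o_2 = (0.0000, -1.4142, 5.0000)
after link 3: o_3 = (1.3284, -5.7426, 7.1213)
after link 4: o_4 = (2.7185, -5.7667, 6.8625)
after link 5: o_5 = (2.4503, -1.0349, 4.9815)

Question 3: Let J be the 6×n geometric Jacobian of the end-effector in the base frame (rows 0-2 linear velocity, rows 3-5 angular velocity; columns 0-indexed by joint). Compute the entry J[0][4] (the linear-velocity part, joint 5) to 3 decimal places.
axis z_4 = (-0.1830,-0.1830,-0.9659); lever o_n−o_4 = (-0.2682,4.7318,-1.8810)
cross product → J_v[:, 4] = (4.9148,-0.0852,-0.9151)
J_ω[:, 4] = z_4
entry J[0][4] = 4.9148

4.915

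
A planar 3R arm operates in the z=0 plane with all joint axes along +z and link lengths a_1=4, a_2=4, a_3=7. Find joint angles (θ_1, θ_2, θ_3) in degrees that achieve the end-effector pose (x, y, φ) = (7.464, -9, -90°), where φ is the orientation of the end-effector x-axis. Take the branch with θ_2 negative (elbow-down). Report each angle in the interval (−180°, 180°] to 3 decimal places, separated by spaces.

0.003 -30.005 -59.997

wrist centre = target − a_3·(cos φ, sin φ) = (7.4640, -2.0000)
cos θ_2 = (59.7113−4²−4²)/(2·4·4) = 0.8660; θ_2 = -30.0054° (elbow-down)
β = atan2(-2.0000,7.4640) = -15.0002°; ψ = atan2(-2.0003,7.4639) = -15.0027°
θ_1 = β − ψ = 0.0025°
θ_3 = φ − θ_1 − θ_2 = -59.9971° (wrapped to (-180°,180°])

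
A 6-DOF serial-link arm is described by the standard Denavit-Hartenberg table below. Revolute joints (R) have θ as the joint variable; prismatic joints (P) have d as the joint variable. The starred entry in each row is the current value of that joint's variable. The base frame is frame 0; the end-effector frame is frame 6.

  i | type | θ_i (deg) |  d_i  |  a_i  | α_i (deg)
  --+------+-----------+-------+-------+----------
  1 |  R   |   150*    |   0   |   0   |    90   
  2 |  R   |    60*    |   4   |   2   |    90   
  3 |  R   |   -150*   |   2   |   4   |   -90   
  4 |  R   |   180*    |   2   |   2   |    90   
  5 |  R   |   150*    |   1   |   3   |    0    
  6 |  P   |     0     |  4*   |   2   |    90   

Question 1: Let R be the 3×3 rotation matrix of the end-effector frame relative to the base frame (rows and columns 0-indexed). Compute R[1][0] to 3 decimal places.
-0.875

End-effector x-axis (col 0 of R) = (-0.2165,-0.8750,-0.4330)
R[1][0] = -0.8750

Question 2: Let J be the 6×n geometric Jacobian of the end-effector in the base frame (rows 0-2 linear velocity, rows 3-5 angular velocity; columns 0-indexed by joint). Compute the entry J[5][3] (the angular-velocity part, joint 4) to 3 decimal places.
0.433

axis z_3 = (-0.6495,-0.6250,0.4330); lever o_n−o_3 = (1.1184,-6.4910,2.7010)
cross product → J_v[:, 3] = (1.1226,2.2386,4.9151)
J_ω[:, 3] = z_3
entry J[5][3] = 0.4330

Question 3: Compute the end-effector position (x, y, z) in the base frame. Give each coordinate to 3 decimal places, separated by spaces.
after link 1: o_1 = (0.0000, 0.0000, 0.0000)
after link 2: o_2 = (1.1340, 3.9641, 1.7321)
after link 3: o_3 = (0.1340, 2.2321, -2.2679)
after link 4: o_4 = (-1.4151, 2.2811, 0.0981)
after link 5: o_5 = (-1.3146, -0.7769, -0.7010)
after link 6: o_6 = (1.2524, -4.2590, 0.4330)

1.252 -4.259 0.433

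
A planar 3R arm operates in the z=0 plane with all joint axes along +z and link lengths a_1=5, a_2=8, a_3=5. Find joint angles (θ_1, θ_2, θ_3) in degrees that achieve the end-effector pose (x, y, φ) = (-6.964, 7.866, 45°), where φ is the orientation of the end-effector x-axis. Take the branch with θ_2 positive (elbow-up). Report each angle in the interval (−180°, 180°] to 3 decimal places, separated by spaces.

119.994 60.006 -134.999

wrist centre = target − a_3·(cos φ, sin φ) = (-10.4995, 4.3305)
cos θ_2 = (128.9931−5²−8²)/(2·5·8) = 0.4999; θ_2 = 60.0057° (elbow-up)
β = atan2(4.3305,-10.4995) = 157.5866°; ψ = atan2(6.9286,8.9993) = 37.5928°
θ_1 = β − ψ = 119.9938°
θ_3 = φ − θ_1 − θ_2 = -134.9995° (wrapped to (-180°,180°])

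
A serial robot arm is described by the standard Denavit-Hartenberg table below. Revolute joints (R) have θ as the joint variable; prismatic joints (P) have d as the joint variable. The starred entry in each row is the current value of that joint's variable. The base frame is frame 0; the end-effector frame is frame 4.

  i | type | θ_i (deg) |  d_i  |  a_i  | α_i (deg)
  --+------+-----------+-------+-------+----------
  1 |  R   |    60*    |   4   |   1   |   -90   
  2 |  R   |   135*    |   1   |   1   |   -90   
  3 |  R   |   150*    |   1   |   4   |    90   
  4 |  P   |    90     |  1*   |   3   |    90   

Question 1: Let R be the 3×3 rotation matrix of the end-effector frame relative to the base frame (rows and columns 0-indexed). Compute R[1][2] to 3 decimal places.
0.280

End-effector z-axis (col 2 of R) = (0.7392,0.2803,0.6124)
R[1][2] = 0.2803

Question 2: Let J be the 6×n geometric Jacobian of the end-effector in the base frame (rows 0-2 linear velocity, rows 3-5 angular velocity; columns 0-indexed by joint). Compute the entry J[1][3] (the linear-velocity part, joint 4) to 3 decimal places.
-0.739

prismatic axis z_3 = (0.5732,-0.7392,-0.3536)
J_v[:, 3] = z_3; J_ω[:, 3] = (0,0,0)
entry J[1][3] = -0.7392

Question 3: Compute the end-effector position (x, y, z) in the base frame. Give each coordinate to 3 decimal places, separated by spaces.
after link 1: o_1 = (0.5000, 0.8660, 4.0000)
after link 2: o_2 = (-0.7196, 0.7537, 3.2929)
after link 3: o_3 = (1.8837, 1.2626, 6.4495)
after link 4: o_4 = (1.3962, -1.3137, 8.2173)

1.396 -1.314 8.217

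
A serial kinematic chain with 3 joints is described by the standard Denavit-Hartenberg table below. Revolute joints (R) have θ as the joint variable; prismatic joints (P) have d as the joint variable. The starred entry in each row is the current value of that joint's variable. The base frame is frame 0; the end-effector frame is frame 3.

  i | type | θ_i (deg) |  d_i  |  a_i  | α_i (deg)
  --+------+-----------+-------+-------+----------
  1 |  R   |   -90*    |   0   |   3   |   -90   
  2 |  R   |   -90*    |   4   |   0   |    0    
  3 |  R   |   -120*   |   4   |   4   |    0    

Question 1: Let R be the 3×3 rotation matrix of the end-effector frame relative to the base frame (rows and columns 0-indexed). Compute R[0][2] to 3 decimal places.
End-effector z-axis (col 2 of R) = (1.0000,0.0000,0.0000)
R[0][2] = 1.0000

1.000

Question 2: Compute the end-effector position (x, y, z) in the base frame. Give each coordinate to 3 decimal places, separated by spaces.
8.000 0.464 -2.000

after link 1: o_1 = (0.0000, -3.0000, 0.0000)
after link 2: o_2 = (4.0000, -3.0000, 0.0000)
after link 3: o_3 = (8.0000, 0.4641, -2.0000)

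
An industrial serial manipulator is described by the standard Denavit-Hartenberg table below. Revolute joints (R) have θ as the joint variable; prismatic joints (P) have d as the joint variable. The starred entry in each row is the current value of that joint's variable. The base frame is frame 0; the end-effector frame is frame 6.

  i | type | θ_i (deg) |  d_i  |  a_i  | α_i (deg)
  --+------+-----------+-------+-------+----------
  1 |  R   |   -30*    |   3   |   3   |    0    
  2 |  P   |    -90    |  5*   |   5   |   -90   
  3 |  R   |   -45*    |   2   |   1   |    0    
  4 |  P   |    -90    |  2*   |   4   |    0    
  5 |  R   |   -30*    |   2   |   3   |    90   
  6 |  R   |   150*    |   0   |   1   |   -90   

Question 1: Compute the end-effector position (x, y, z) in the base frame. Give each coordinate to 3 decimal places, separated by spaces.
7.819 -5.458 12.088

after link 1: o_1 = (2.5981, -1.5000, 3.0000)
after link 2: o_2 = (0.0981, -5.8301, 8.0000)
after link 3: o_3 = (1.4766, -7.4425, 8.7071)
after link 4: o_4 = (4.6228, -5.9930, 11.5355)
after link 5: o_5 = (7.8038, -4.4835, 12.3120)
after link 6: o_6 = (7.8185, -5.4579, 12.0878)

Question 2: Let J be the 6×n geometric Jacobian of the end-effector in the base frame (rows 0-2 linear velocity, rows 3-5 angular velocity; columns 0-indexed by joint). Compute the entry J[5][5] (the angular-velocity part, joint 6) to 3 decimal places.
-0.966

axis z_5 = (0.1294,0.2241,-0.9659); lever o_n−o_5 = (0.0148,-0.9744,-0.2241)
cross product → J_v[:, 5] = (-0.9915,0.0148,-0.1294)
J_ω[:, 5] = z_5
entry J[5][5] = -0.9659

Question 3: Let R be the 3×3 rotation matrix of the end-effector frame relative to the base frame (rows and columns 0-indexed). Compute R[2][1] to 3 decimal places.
End-effector y-axis (col 1 of R) = (-0.1294,-0.2241,0.9659)
R[2][1] = 0.9659

0.966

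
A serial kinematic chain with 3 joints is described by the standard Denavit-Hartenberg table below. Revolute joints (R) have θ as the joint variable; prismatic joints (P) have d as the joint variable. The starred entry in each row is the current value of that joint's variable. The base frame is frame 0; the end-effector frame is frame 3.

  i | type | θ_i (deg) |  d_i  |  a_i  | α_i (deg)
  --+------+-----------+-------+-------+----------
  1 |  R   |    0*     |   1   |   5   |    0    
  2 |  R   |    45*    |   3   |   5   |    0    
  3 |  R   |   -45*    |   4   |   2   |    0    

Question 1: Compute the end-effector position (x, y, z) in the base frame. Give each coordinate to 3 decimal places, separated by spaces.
after link 1: o_1 = (5.0000, 0.0000, 1.0000)
after link 2: o_2 = (8.5355, 3.5355, 4.0000)
after link 3: o_3 = (10.5355, 3.5355, 8.0000)

10.536 3.536 8.000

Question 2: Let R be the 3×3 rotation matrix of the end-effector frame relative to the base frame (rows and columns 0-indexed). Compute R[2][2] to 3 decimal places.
1.000

End-effector z-axis (col 2 of R) = (0.0000,0.0000,1.0000)
R[2][2] = 1.0000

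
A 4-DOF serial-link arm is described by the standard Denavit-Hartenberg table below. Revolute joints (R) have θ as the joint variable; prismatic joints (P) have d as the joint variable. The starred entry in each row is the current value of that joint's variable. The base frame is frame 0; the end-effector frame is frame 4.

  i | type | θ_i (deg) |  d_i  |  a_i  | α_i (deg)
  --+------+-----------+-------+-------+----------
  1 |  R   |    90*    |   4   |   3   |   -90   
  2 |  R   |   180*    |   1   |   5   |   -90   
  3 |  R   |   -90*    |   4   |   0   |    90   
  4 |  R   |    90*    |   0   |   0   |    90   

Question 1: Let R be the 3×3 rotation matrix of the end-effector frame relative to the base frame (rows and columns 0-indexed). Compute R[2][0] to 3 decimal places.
End-effector x-axis (col 0 of R) = (-0.0000,-0.0000,1.0000)
R[2][0] = 1.0000

1.000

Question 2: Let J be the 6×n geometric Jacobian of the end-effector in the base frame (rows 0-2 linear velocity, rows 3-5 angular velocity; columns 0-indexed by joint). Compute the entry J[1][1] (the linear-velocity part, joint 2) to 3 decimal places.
axis z_1 = (-1.0000,0.0000,0.0000); lever o_n−o_1 = (-1.0000,-5.0000,4.0000)
cross product → J_v[:, 1] = (0.0000,4.0000,5.0000)
J_ω[:, 1] = z_1
entry J[1][1] = 4.0000

4.000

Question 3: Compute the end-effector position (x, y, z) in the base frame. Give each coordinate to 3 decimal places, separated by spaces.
-1.000 -2.000 8.000

after link 1: o_1 = (0.0000, 3.0000, 4.0000)
after link 2: o_2 = (-1.0000, -2.0000, 4.0000)
after link 3: o_3 = (-1.0000, -2.0000, 8.0000)
after link 4: o_4 = (-1.0000, -2.0000, 8.0000)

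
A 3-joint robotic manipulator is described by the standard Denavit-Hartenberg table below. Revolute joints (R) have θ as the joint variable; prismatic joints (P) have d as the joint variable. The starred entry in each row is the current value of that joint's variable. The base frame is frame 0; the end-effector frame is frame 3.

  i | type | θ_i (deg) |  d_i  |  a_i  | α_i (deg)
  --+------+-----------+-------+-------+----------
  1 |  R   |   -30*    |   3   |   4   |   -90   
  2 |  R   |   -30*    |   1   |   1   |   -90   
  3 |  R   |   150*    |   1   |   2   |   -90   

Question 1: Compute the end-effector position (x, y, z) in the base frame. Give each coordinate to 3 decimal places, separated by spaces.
3.348 -1.933 1.768

after link 1: o_1 = (3.4641, -2.0000, 3.0000)
after link 2: o_2 = (4.7141, -1.5670, 3.5000)
after link 3: o_3 = (3.3481, -1.9330, 1.7679)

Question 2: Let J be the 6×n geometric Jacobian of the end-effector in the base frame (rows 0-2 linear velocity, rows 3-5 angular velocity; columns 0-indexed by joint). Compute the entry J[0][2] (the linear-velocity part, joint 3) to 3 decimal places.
0.116

axis z_2 = (0.4330,-0.2500,-0.8660); lever o_n−o_2 = (-1.3660,-0.3660,-1.7321)
cross product → J_v[:, 2] = (0.1160,1.9330,-0.5000)
J_ω[:, 2] = z_2
entry J[0][2] = 0.1160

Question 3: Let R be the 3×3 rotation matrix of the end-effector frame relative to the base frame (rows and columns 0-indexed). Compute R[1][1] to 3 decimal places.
End-effector y-axis (col 1 of R) = (-0.4330,0.2500,0.8660)
R[1][1] = 0.2500

0.250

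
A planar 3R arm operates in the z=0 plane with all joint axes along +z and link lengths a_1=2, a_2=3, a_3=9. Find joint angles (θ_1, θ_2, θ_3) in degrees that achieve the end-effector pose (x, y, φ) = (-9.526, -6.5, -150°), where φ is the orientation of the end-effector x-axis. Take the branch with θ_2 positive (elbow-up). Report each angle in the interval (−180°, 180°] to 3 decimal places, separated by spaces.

wrist centre = target − a_3·(cos φ, sin φ) = (-1.7318, -2.0000)
cos θ_2 = (6.9990−2²−3²)/(2·2·3) = -0.5001; θ_2 = 120.0053° (elbow-up)
β = atan2(-2.0000,-1.7318) = -130.8888°; ψ = atan2(2.5979,0.4998) = 79.1112°
θ_1 = β − ψ = -210.0000°
θ_3 = φ − θ_1 − θ_2 = -60.0053° (wrapped to (-180°,180°])

150.000 120.005 -60.005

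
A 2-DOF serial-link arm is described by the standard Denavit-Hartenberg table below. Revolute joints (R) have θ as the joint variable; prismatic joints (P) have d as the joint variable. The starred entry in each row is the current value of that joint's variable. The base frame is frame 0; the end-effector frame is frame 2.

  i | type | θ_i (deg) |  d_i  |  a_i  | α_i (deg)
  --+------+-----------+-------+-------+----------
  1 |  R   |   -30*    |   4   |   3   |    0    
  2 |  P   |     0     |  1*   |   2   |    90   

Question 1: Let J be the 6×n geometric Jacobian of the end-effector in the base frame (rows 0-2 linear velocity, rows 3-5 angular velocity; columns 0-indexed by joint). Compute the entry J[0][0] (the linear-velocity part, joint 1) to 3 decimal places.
axis z_0 = ẑ; lever o_n−o_0 = (4.3301,-2.5000,5.0000)
cross product → J_v[:, 0] = (2.5000,4.3301,-0.0000)
J_ω[:, 0] = z_0
entry J[0][0] = 2.5000

2.500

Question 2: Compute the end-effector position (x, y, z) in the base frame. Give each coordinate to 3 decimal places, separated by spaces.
after link 1: o_1 = (2.5981, -1.5000, 4.0000)
after link 2: o_2 = (4.3301, -2.5000, 5.0000)

4.330 -2.500 5.000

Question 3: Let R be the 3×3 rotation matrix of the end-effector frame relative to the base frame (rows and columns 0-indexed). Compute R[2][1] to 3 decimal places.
1.000

End-effector y-axis (col 1 of R) = (0.0000,0.0000,1.0000)
R[2][1] = 1.0000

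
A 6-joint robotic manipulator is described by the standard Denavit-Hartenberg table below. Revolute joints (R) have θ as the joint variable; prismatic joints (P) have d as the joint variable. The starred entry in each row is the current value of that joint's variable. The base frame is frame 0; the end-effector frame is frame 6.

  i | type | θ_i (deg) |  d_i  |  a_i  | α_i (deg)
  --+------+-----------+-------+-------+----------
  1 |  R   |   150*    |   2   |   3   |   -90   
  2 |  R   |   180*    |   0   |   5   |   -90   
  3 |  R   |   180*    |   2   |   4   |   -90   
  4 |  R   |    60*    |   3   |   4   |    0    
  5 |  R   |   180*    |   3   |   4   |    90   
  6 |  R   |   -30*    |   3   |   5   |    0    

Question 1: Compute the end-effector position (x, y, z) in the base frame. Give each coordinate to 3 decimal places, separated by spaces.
0.643 -4.413 6.250

after link 1: o_1 = (-2.5981, 1.5000, 2.0000)
after link 2: o_2 = (1.7321, -1.0000, 2.0000)
after link 3: o_3 = (-1.7321, 1.0000, 4.0000)
after link 4: o_4 = (-4.9641, -0.5981, 0.5359)
after link 5: o_5 = (-4.7321, -4.1962, 4.0000)
after link 6: o_6 = (0.6429, -4.4127, 6.2500)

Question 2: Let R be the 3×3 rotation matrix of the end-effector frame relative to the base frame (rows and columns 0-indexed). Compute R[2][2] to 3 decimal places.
End-effector z-axis (col 2 of R) = (0.7500,-0.4330,-0.5000)
R[2][2] = -0.5000

-0.500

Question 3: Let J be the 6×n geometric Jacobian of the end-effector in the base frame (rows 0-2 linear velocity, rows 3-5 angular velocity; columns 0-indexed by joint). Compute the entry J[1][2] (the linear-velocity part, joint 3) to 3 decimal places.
-1.089

axis z_2 = (0.0000,-0.0000,1.0000); lever o_n−o_2 = (-1.0891,-3.4127,4.2500)
cross product → J_v[:, 2] = (3.4127,-1.0891,-0.0000)
J_ω[:, 2] = z_2
entry J[1][2] = -1.0891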